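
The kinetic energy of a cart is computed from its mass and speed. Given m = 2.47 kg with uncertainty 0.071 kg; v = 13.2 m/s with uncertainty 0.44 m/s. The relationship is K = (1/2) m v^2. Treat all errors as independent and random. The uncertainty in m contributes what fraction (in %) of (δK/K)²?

15.7%

(δK/K)² = (1·δm/m)² + (2·δv/v)²
  m term: (1×0.0287)² = 0.000826
  v term: (2×0.0333)² = 0.00444
Total = 0.00527. Share from m = 0.000826/0.00527 = 0.157.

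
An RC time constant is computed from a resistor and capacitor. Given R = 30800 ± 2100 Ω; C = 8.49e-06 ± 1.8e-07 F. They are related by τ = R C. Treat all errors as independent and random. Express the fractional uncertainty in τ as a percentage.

7.14%

τ is a product of powers, so relative uncertainties combine in quadrature:
  (1·δR/R)² = (1×0.0682)² = 0.00465;  (1·δC/C)² = (1×0.0212)² = 0.000449
δτ/τ = √(0.00510) = 0.0714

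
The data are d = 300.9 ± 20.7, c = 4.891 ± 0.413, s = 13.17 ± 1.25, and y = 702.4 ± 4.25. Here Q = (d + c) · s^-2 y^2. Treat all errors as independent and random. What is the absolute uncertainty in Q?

1.76e+05

Let u = d + c = 305.8. δu = √(δd² + δc²) = √(428 + 0.171) = 20.7, so δu/u = 0.0677.
Q is then a monomial in u, s, y:
δQ/Q = √((δu/u)² + (-2·δs/s)² + (2·δy/y)²) = √(0.00458 + 0.0360 + 0.000146) = 0.202
Q = 869800, so δQ = 0.202 × 869800 = 1.76e+05.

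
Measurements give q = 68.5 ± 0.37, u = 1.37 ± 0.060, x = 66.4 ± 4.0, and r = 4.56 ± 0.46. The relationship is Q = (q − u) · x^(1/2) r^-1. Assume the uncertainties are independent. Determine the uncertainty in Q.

Let w = q − u = 67.1. δw = √(δq² + δu²) = √(0.137 + 0.00360) = 0.375, so δw/w = 0.00558.
Q is then a monomial in w, x, r:
δQ/Q = √((δw/w)² + (½·δx/x)² + (-1·δr/r)²) = √(3.12e-05 + 0.000907 + 0.0102) = 0.105
Q = 120, so δQ = 0.105 × 120 = 12.6.

12.6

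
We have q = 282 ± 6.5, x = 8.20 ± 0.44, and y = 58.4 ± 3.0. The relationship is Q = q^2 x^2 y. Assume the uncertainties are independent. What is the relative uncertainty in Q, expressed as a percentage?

Relative error in a monomial: (δQ/Q)² = Σ (nᵢ · δxᵢ/xᵢ)².
  (2·δq/q)² = (2×0.0230)² = 0.00213;  (2·δx/x)² = (2×0.0537)² = 0.0115;  (1·δy/y)² = (1×0.0514)² = 0.00264
δQ/Q = √(0.0163) = 0.128

12.8%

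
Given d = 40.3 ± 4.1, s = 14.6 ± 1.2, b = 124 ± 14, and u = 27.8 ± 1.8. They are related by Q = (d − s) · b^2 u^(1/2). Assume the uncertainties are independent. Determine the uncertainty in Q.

5.88e+05

Let w = d − s = 25.7. δw = √(δd² + δs²) = √(16.8 + 1.44) = 4.27, so δw/w = 0.166.
Q is then a monomial in w, b, u:
δQ/Q = √((δw/w)² + (2·δb/b)² + (½·δu/u)²) = √(0.0276 + 0.0510 + 0.00105) = 0.282
Q = 2.08e+06, so δQ = 0.282 × 2.08e+06 = 5.88e+05.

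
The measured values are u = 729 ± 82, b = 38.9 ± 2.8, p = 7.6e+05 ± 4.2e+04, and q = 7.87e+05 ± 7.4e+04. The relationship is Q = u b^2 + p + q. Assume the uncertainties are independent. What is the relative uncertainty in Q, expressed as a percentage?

8.25%

Let w = u·b^2 = 1.1e+06. δw/w = √((1·δu/u)² + (2·δb/b)²) = √(0.0127 + 0.0207) = 0.183, so δw = 2.02e+05.
Q = w + p + q: δQ = √(δw² + δp² + δq²) = √(4.06e+10 + 1.76e+09 + 5.48e+09) = 2.19e+05
Q = 2.65e+06, so δQ/Q = 2.19e+05/2.65e+06 = 0.0825.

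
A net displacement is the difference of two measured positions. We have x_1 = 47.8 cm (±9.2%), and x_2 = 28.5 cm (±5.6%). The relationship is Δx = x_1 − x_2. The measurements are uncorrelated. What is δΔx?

Δx is a linear combination, so absolute uncertainties add in quadrature:
  (δx_1)² = 19.3;  (δx_2)² = 2.55
δΔx = √(21.9) = 4.68 cm

4.68 cm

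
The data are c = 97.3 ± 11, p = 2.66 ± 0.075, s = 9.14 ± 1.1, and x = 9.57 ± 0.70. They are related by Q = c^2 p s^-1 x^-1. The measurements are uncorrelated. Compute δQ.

77.1

Relative error in a monomial: (δQ/Q)² = Σ (nᵢ · δxᵢ/xᵢ)².
  (2·δc/c)² = (2×0.113)² = 0.0511;  (1·δp/p)² = (1×0.0282)² = 0.000795;  (-1·δs/s)² = (-1×0.120)² = 0.0145;  (-1·δx/x)² = (-1×0.0731)² = 0.00535
δQ/Q = √(0.0718) = 0.268
Q = 288, so δQ = 0.268 × 288 = 77.1.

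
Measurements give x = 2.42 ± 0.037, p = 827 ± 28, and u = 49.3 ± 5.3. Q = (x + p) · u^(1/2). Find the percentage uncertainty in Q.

Let w = x + p = 829. δw = √(δx² + δp²) = √(0.00137 + 784) = 28.0, so δw/w = 0.0338.
Q is then a monomial in w, u:
δQ/Q = √((δw/w)² + (½·δu/u)²) = √(0.00114 + 0.00289) = 0.0635

6.35%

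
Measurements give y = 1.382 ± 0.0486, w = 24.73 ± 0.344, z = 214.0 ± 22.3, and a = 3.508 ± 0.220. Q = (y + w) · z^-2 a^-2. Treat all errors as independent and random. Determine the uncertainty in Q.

1.13e-05

Let u = y + w = 26.11. δu = √(δy² + δw²) = √(0.00236 + 0.118) = 0.347, so δu/u = 0.0133.
Q is then a monomial in u, z, a:
δQ/Q = √((δu/u)² + (-2·δz/z)² + (-2·δa/a)²) = √(0.000177 + 0.0434 + 0.0157) = 0.244
Q = 4.633e-05, so δQ = 0.244 × 4.633e-05 = 1.13e-05.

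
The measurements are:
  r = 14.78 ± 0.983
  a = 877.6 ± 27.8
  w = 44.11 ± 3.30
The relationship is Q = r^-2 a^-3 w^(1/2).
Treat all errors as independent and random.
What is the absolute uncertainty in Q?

7.54e-12

Products/powers → add relative errors in quadrature, weighted by exponent:
  (-2·δr/r)² = (-2×0.0665)² = 0.0177;  (-3·δa/a)² = (-3×0.0317)² = 0.00903;  (½·δw/w)² = (0.5×0.0748)² = 0.00140
δQ/Q = √(0.0281) = 0.168
Q = 4.498e-11, so δQ = 0.168 × 4.498e-11 = 7.54e-12.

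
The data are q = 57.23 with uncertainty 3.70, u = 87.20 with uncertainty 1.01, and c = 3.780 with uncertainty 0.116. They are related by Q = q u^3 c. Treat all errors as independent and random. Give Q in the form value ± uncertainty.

(1.434 ± 0.114) × 10^8

Q is a product of powers, so relative uncertainties combine in quadrature:
  (1·δq/q)² = (1×0.0647)² = 0.00418;  (3·δu/u)² = (3×0.0116)² = 0.00121;  (1·δc/c)² = (1×0.0307)² = 0.000942
δQ/Q = √(0.00633) = 0.0796
Q = 1.434e+08, so δQ = 0.0796 × 1.434e+08 = 1.14e+07.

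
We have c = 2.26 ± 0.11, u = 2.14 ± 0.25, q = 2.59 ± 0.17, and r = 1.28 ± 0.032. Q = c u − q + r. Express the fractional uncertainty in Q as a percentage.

Let p = c·u = 4.84. δp/p = √((1·δc/c)² + (1·δu/u)²) = √(0.00237 + 0.0136) = 0.127, so δp = 0.612.
Q = p − q + r: δQ = √(δp² + δq² + δr²) = √(0.375 + 0.0289 + 0.00102) = 0.636
Q = 3.53, so δQ/Q = 0.636/3.53 = 0.180.

18.0%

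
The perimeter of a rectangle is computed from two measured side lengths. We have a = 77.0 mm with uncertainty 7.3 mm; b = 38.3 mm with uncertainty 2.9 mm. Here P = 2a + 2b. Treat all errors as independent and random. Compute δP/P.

Absolute uncertainties add in quadrature for a linear combination:
  (2·δa)² = 213;  (2·δb)² = 33.6
δP = √(247) = 15.7 mm
P = 231 mm, so δP/P = 15.7/231 = 0.0681.

0.0681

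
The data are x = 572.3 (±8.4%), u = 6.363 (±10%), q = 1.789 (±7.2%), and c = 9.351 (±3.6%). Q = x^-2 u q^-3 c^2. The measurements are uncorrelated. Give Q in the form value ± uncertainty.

(2.967 ± 0.890) × 10^-4

Relative error in a monomial: (δQ/Q)² = Σ (nᵢ · δxᵢ/xᵢ)².
  (-2·δx/x)² = (-2×0.0840)² = 0.0282;  (1·δu/u)² = (1×0.100)² = 0.0100;  (-3·δq/q)² = (-3×0.0720)² = 0.0467;  (2·δc/c)² = (2×0.0360)² = 0.00518
δQ/Q = √(0.0901) = 0.300
Q = 0.0002967, so δQ = 0.300 × 0.0002967 = 8.9e-05.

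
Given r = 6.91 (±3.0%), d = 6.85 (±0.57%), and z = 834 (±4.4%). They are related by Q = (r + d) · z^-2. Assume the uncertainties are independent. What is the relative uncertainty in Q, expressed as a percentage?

Let u = r + d = 13.8. δu = √(δr² + δd²) = √(0.0430 + 0.00152) = 0.211, so δu/u = 0.0153.
Q is then a monomial in u, z:
δQ/Q = √((δu/u)² + (-2·δz/z)²) = √(0.000235 + 0.00774) = 0.0893

8.93%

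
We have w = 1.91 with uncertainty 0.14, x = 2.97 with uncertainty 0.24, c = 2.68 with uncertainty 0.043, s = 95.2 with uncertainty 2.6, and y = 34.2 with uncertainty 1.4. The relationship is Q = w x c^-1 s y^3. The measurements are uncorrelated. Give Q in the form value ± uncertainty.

Since Q is a product/quotient, work with relative uncertainties:
  (1·δw/w)² = (1×0.0733)² = 0.00537;  (1·δx/x)² = (1×0.0808)² = 0.00653;  (-1·δc/c)² = (-1×0.0160)² = 0.000257;  (1·δs/s)² = (1×0.0273)² = 0.000746;  (3·δy/y)² = (3×0.0409)² = 0.0151
δQ/Q = √(0.0280) = 0.167
Q = 8.06e+06, so δQ = 0.167 × 8.06e+06 = 1.35e+06.

(8.06 ± 1.35) × 10^6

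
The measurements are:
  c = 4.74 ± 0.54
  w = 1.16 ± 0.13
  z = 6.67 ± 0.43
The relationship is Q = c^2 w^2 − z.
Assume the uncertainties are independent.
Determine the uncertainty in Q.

9.67

Let p = c^2·w^2 = 30.2. δp/p = √((2·δc/c)² + (2·δw/w)²) = √(0.0519 + 0.0502) = 0.320, so δp = 9.66.
Q = p − z: δQ = √(δp² + δz²) = √(93.4 + 0.185) = 9.67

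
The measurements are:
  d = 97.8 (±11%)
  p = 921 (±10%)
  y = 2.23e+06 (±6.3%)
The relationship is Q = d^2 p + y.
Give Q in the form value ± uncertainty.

(1.10 ± 0.213) × 10^7

Let w = d^2·p = 8.81e+06. δw/w = √((2·δd/d)² + (1·δp/p)²) = √(0.0484 + 0.0100) = 0.242, so δw = 2.13e+06.
Q = w + y: δQ = √(δw² + δy²) = √(4.53e+12 + 1.97e+10) = 2.13e+06
Q = 1.1e+07.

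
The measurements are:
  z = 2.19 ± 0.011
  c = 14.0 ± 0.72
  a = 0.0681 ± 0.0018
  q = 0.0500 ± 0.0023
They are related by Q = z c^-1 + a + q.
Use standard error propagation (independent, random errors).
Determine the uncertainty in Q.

Let p = z·c^-1 = 0.156. δp/p = √((1·δz/z)² + (-1·δc/c)²) = √(2.52e-05 + 0.00264) = 0.0517, so δp = 0.00808.
Q = p + a + q: δQ = √(δp² + δa² + δq²) = √(6.53e-05 + 3.24e-06 + 5.29e-06) = 0.00859

0.00859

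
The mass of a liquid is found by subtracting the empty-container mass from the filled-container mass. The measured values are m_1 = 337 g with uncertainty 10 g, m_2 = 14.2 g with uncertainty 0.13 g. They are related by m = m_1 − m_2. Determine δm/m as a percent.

m is a linear combination, so absolute uncertainties add in quadrature:
  (δm_1)² = 100;  (δm_2)² = 0.0169
δm = √(100) = 10.0 g
m = 323 g, so δm/m = 10.0/323 = 0.0310.

3.10%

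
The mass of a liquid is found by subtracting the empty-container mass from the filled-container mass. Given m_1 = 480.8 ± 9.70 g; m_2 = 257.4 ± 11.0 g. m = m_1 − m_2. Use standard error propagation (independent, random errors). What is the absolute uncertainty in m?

m is a linear combination, so absolute uncertainties add in quadrature:
  (δm_1)² = 94.1;  (δm_2)² = 121
δm = √(215) = 14.7 g

14.7 g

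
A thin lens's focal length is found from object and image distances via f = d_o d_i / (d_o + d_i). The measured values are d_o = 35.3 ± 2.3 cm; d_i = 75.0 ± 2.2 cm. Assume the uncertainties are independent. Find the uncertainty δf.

1.09 cm

∂f/∂d_o = (d_i/(d_o+d_i))² = 0.462;  ∂f/∂d_i = (d_o/(d_o+d_i))² = 0.102
δf = √((∂f/∂d_o · δd_o)² + (∂f/∂d_i · δd_i)²) = √(1.13 + 0.0508) = 1.09 cm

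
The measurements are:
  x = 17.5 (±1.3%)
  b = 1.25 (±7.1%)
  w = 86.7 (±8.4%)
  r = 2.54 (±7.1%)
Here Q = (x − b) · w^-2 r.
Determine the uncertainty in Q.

0.00100

Let u = x − b = 16.2. δu = √(δx² + δb²) = √(0.0518 + 0.00788) = 0.244, so δu/u = 0.0150.
Q is then a monomial in u, w, r:
δQ/Q = √((δu/u)² + (-2·δw/w)² + (1·δr/r)²) = √(0.000226 + 0.0282 + 0.00504) = 0.183
Q = 0.00549, so δQ = 0.183 × 0.00549 = 0.00100.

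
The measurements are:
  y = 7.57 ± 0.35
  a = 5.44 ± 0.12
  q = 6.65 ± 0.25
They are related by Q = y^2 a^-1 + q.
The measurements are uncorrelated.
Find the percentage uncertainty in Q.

Let p = y^2·a^-1 = 10.5. δp/p = √((2·δy/y)² + (-1·δa/a)²) = √(0.00855 + 0.000487) = 0.0951, so δp = 1.00.
Q = p + q: δQ = √(δp² + δq²) = √(1.00 + 0.0625) = 1.03
Q = 17.2, so δQ/Q = 1.03/17.2 = 0.0601.

6.01%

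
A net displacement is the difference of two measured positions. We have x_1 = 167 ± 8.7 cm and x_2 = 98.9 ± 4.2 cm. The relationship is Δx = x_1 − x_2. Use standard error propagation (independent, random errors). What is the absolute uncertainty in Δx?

9.66 cm

For a sum/difference, combine absolute errors in quadrature:
  (δx_1)² = 75.7;  (δx_2)² = 17.6
δΔx = √(93.3) = 9.66 cm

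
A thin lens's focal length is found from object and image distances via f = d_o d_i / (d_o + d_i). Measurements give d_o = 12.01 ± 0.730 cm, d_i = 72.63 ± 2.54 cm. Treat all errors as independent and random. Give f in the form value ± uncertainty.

∂f/∂d_o = (d_i/(d_o+d_i))² = 0.736;  ∂f/∂d_i = (d_o/(d_o+d_i))² = 0.0201
δf = √((∂f/∂d_o · δd_o)² + (∂f/∂d_i · δd_i)²) = √(0.289 + 0.00262) = 0.540 cm
f = 10.31 cm.

10.31 ± 0.540 cm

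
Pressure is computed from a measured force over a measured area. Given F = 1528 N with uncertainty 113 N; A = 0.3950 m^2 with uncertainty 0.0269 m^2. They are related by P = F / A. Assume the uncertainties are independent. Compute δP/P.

Since P is a product/quotient, work with relative uncertainties:
  (1·δF/F)² = (1×0.0740)² = 0.00547;  (-1·δA/A)² = (-1×0.0681)² = 0.00464
δP/P = √(0.0101) = 0.101

0.101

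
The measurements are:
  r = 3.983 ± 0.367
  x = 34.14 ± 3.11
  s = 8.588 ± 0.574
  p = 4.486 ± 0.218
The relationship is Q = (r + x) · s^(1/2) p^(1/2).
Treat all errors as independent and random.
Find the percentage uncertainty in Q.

9.20%

Let u = r + x = 38.12. δu = √(δr² + δx²) = √(0.135 + 9.67) = 3.13, so δu/u = 0.0821.
Q is then a monomial in u, s, p:
δQ/Q = √((δu/u)² + (½·δs/s)² + (½·δp/p)²) = √(0.00675 + 0.00112 + 0.000590) = 0.0920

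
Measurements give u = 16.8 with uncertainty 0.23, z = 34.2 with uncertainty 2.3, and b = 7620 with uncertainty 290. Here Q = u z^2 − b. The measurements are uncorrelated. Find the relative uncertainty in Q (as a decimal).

Let p = u·z^2 = 19600. δp/p = √((1·δu/u)² + (2·δz/z)²) = √(0.000187 + 0.0181) = 0.135, so δp = 2660.
Q = p − b: δQ = √(δp² + δb²) = √(7.06e+06 + 84100) = 2670
Q = 12000, so δQ/Q = 2670/12000 = 0.222.

0.222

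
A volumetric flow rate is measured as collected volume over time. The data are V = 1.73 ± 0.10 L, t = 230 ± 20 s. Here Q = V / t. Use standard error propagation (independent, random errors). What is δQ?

0.000785 L/s

Products/powers → add relative errors in quadrature, weighted by exponent:
  (1·δV/V)² = (1×0.0578)² = 0.00334;  (-1·δt/t)² = (-1×0.0870)² = 0.00756
δQ/Q = √(0.0109) = 0.104
Q = 0.00752 L/s, so δQ = 0.104 × 0.00752 = 0.000785 L/s.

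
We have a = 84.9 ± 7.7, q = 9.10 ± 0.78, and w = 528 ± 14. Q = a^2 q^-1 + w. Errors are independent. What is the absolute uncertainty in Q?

Let p = a^2·q^-1 = 792. δp/p = √((2·δa/a)² + (-1·δq/q)²) = √(0.0329 + 0.00735) = 0.201, so δp = 159.
Q = p + w: δQ = √(δp² + δw²) = √(25300 + 196) = 160

160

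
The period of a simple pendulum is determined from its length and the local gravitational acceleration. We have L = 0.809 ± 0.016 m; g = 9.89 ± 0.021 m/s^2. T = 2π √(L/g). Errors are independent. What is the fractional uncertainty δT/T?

Relative error in a monomial: (δT/T)² = Σ (nᵢ · δxᵢ/xᵢ)².
  (½·δL/L)² = (0.5×0.0198)² = 9.78e-05;  (−½·δg/g)² = (-0.5×0.00212)² = 1.13e-06
δT/T = √(9.89e-05) = 0.00995

0.00995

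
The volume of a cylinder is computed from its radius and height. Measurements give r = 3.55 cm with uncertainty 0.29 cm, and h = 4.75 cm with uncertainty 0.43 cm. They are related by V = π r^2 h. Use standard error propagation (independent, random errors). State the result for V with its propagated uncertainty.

188 ± 35.1 cm^3

Products/powers → add relative errors in quadrature, weighted by exponent:
  (2·δr/r)² = (2×0.0817)² = 0.0267;  (1·δh/h)² = (1×0.0905)² = 0.00820
δV/V = √(0.0349) = 0.187
V = 188 cm^3, so δV = 0.187 × 188 = 35.1 cm^3.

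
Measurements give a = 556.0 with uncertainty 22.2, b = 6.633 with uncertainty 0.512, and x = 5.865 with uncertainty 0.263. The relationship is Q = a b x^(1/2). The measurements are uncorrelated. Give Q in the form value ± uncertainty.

Since Q is a product/quotient, work with relative uncertainties:
  (1·δa/a)² = (1×0.0399)² = 0.00159;  (1·δb/b)² = (1×0.0772)² = 0.00596;  (½·δx/x)² = (0.5×0.0448)² = 0.000503
δQ/Q = √(0.00806) = 0.0898
Q = 8931, so δQ = 0.0898 × 8931 = 802.

8931 ± 802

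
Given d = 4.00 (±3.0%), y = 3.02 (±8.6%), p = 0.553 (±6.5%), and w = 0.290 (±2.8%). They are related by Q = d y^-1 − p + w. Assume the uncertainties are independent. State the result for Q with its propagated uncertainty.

Let h = d·y^-1 = 1.32. δh/h = √((1·δd/d)² + (-1·δy/y)²) = √(0.000900 + 0.00740) = 0.0911, so δh = 0.121.
Q = h − p + w: δQ = √(δh² + δp² + δw²) = √(0.0146 + 0.00129 + 6.59e-05) = 0.126
Q = 1.06.

1.06 ± 0.126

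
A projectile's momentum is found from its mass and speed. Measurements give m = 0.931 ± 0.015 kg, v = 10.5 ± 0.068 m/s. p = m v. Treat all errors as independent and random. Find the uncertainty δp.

0.170 kg·m/s

p is a product of powers, so relative uncertainties combine in quadrature:
  (1·δm/m)² = (1×0.0161)² = 0.000260;  (1·δv/v)² = (1×0.00648)² = 4.19e-05
δp/p = √(0.000302) = 0.0174
p = 9.78 kg·m/s, so δp = 0.0174 × 9.78 = 0.170 kg·m/s.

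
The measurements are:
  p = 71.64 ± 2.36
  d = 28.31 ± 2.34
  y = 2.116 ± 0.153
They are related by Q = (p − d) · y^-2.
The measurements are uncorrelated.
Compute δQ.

1.58

Let u = p − d = 43.33. δu = √(δp² + δd²) = √(5.57 + 5.48) = 3.32, so δu/u = 0.0767.
Q is then a monomial in u, y:
δQ/Q = √((δu/u)² + (-2·δy/y)²) = √(0.00588 + 0.0209) = 0.164
Q = 9.677, so δQ = 0.164 × 9.677 = 1.58.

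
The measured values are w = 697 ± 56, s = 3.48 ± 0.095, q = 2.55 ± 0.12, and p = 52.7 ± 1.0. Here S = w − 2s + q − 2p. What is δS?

56.0

S is a linear combination, so absolute uncertainties add in quadrature:
  (δw)² = 3140;  (2·δs)² = 0.0361;  (δq)² = 0.0144;  (2·δp)² = 4.00
δS = √(3140) = 56.0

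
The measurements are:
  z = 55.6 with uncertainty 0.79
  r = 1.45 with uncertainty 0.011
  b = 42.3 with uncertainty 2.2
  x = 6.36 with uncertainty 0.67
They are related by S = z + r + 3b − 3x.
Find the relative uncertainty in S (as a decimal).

Each term contributes (cᵢ δxᵢ)² to (δS)²:
  (δz)² = 0.624;  (δr)² = 0.000121;  (3·δb)² = 43.6;  (3·δx)² = 4.04
δS = √(48.2) = 6.94
S = 165, so δS/S = 6.94/165 = 0.0421.

0.0421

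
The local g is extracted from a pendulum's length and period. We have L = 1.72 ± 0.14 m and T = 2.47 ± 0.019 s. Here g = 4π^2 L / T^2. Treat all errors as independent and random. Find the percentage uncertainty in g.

Relative error in a monomial: (δg/g)² = Σ (nᵢ · δxᵢ/xᵢ)².
  (1·δL/L)² = (1×0.0814)² = 0.00663;  (-2·δT/T)² = (-2×0.00769)² = 0.000237
δg/g = √(0.00686) = 0.0828

8.28%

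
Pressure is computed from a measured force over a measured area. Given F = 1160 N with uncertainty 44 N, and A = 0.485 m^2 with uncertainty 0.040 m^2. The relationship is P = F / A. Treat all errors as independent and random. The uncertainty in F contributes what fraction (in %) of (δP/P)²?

(δP/P)² = (1·δF/F)² + (-1·δA/A)²
  F term: (1×0.0379)² = 0.00144
  A term: (-1×0.0825)² = 0.00680
Total = 0.00824. Share from F = 0.00144/0.00824 = 0.175.

17.5%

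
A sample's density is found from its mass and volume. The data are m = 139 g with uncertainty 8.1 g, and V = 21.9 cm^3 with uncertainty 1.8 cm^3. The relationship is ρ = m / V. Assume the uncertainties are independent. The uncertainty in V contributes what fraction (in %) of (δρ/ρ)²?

66.5%

(δρ/ρ)² = (1·δm/m)² + (-1·δV/V)²
  m term: (1×0.0583)² = 0.00340
  V term: (-1×0.0822)² = 0.00676
Total = 0.0102. Share from V = 0.00676/0.0102 = 0.665.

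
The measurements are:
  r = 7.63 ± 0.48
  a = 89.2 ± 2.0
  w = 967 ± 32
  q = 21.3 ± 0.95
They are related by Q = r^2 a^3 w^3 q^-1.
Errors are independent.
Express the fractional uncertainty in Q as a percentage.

Q is a product of powers, so relative uncertainties combine in quadrature:
  (2·δr/r)² = (2×0.0629)² = 0.0158;  (3·δa/a)² = (3×0.0224)² = 0.00452;  (3·δw/w)² = (3×0.0331)² = 0.00986;  (-1·δq/q)² = (-1×0.0446)² = 0.00199
δQ/Q = √(0.0322) = 0.179

17.9%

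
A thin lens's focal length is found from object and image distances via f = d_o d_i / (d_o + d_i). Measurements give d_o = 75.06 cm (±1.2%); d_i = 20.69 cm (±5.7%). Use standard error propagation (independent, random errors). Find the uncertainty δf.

0.726 cm

∂f/∂d_o = (d_i/(d_o+d_i))² = 0.0467;  ∂f/∂d_i = (d_o/(d_o+d_i))² = 0.615
δf = √((∂f/∂d_o · δd_o)² + (∂f/∂d_i · δd_i)²) = √(0.00177 + 0.525) = 0.726 cm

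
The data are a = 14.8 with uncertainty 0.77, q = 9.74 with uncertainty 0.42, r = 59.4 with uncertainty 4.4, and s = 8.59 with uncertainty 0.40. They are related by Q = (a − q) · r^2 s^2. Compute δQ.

Let u = a − q = 5.06. δu = √(δa² + δq²) = √(0.593 + 0.176) = 0.877, so δu/u = 0.173.
Q is then a monomial in u, r, s:
δQ/Q = √((δu/u)² + (2·δr/r)² + (2·δs/s)²) = √(0.0300 + 0.0219 + 0.00867) = 0.246
Q = 1.32e+06, so δQ = 0.246 × 1.32e+06 = 3.24e+05.

3.24e+05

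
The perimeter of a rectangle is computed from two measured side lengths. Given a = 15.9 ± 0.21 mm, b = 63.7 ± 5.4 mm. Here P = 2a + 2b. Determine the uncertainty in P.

For a sum/difference, combine absolute errors in quadrature:
  (2·δa)² = 0.176;  (2·δb)² = 117
δP = √(117) = 10.8 mm

10.8 mm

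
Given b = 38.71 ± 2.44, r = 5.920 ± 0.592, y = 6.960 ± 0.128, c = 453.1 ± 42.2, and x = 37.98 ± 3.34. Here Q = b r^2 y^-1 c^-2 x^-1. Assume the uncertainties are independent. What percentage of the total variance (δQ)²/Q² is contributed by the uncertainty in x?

8.92%

(δQ/Q)² = (1·δb/b)² + (2·δr/r)² + (-1·δy/y)² + (-2·δc/c)² + (-1·δx/x)²
  b term: (1×0.0630)² = 0.00397
  r term: (2×0.100)² = 0.0400
  y term: (-1×0.0184)² = 0.000338
  c term: (-2×0.0931)² = 0.0347
  x term: (-1×0.0879)² = 0.00773
Total = 0.0867. Share from x = 0.00773/0.0867 = 0.0892.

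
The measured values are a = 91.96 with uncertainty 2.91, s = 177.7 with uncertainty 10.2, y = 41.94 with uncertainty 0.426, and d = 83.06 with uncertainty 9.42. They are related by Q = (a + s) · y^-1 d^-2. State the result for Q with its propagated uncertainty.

Let u = a + s = 269.7. δu = √(δa² + δs²) = √(8.47 + 104) = 10.6, so δu/u = 0.0393.
Q is then a monomial in u, y, d:
δQ/Q = √((δu/u)² + (-1·δy/y)² + (-2·δd/d)²) = √(0.00155 + 0.000103 + 0.0514) = 0.230
Q = 0.0009320, so δQ = 0.230 × 0.0009320 = 0.000215.

0.0009320 ± 0.000215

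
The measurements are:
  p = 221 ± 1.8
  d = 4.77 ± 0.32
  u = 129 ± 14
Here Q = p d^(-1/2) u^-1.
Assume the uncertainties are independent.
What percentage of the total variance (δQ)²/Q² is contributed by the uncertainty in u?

(δQ/Q)² = (1·δp/p)² + (−½·δd/d)² + (-1·δu/u)²
  p term: (1×0.00814)² = 6.63e-05
  d term: (-0.5×0.0671)² = 0.00113
  u term: (-1×0.109)² = 0.0118
Total = 0.0130. Share from u = 0.0118/0.0130 = 0.908.

90.8%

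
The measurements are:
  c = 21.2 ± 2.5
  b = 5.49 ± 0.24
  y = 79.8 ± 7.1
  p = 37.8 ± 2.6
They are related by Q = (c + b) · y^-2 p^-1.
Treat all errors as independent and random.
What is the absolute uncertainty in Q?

2.36e-05

Let u = c + b = 26.7. δu = √(δc² + δb²) = √(6.25 + 0.0576) = 2.51, so δu/u = 0.0941.
Q is then a monomial in u, y, p:
δQ/Q = √((δu/u)² + (-2·δy/y)² + (-1·δp/p)²) = √(0.00885 + 0.0317 + 0.00473) = 0.213
Q = 0.000111, so δQ = 0.213 × 0.000111 = 2.36e-05.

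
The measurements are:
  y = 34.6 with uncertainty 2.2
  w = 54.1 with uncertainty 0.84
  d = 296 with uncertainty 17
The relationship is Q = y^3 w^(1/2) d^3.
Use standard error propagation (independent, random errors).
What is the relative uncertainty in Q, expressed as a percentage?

25.7%

For a monomial Q ∝ y^3, w^(1/2), d^3, fractional errors add in quadrature:
  (3·δy/y)² = (3×0.0636)² = 0.0364;  (½·δw/w)² = (0.5×0.0155)² = 6.03e-05;  (3·δd/d)² = (3×0.0574)² = 0.0297
δQ/Q = √(0.0661) = 0.257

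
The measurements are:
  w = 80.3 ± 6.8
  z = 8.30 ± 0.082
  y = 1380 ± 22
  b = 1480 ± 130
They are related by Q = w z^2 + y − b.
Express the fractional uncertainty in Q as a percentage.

Let p = w·z^2 = 5530. δp/p = √((1·δw/w)² + (2·δz/z)²) = √(0.00717 + 0.000390) = 0.0870, so δp = 481.
Q = p + y − b: δQ = √(δp² + δy² + δb²) = √(2.31e+05 + 484 + 16900) = 499
Q = 5430, so δQ/Q = 499/5430 = 0.0918.

9.18%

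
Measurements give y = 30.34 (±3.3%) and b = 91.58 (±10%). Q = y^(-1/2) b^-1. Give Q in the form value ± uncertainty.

0.001982 ± 0.000201

Products/powers → add relative errors in quadrature, weighted by exponent:
  (−½·δy/y)² = (-0.5×0.0330)² = 0.000272;  (-1·δb/b)² = (-1×0.100)² = 0.0100
δQ/Q = √(0.0103) = 0.101
Q = 0.001982, so δQ = 0.101 × 0.001982 = 0.000201.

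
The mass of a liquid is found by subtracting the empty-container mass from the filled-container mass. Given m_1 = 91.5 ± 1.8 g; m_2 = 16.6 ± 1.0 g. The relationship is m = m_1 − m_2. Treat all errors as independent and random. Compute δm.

For a sum/difference, combine absolute errors in quadrature:
  (δm_1)² = 3.24;  (δm_2)² = 1.00
δm = √(4.24) = 2.06 g

2.06 g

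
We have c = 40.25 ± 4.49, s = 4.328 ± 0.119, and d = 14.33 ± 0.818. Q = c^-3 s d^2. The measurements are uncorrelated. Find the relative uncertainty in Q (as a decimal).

For a monomial Q ∝ c^-3, s, d^2, fractional errors add in quadrature:
  (-3·δc/c)² = (-3×0.112)² = 0.112;  (1·δs/s)² = (1×0.0275)² = 0.000756;  (2·δd/d)² = (2×0.0571)² = 0.0130
δQ/Q = √(0.126) = 0.355

0.355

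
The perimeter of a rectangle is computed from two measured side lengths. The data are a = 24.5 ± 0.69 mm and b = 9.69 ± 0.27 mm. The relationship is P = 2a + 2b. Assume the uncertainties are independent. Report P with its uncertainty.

P is a linear combination, so absolute uncertainties add in quadrature:
  (2·δa)² = 1.90;  (2·δb)² = 0.292
δP = √(2.20) = 1.48 mm
P = 68.4 mm.

68.4 ± 1.48 mm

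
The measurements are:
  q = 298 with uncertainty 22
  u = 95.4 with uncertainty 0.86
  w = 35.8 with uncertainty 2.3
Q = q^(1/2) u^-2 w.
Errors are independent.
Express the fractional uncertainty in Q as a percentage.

Each factor contributes (exponent × relative error)² to (δQ/Q)²:
  (½·δq/q)² = (0.5×0.0738)² = 0.00136;  (-2·δu/u)² = (-2×0.00901)² = 0.000325;  (1·δw/w)² = (1×0.0642)² = 0.00413
δQ/Q = √(0.00582) = 0.0763

7.63%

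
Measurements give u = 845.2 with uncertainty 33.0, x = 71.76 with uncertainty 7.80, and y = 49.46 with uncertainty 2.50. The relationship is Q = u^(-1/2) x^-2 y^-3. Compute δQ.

1.47e-11

Each factor contributes (exponent × relative error)² to (δQ/Q)²:
  (−½·δu/u)² = (-0.5×0.0390)² = 0.000381;  (-2·δx/x)² = (-2×0.109)² = 0.0473;  (-3·δy/y)² = (-3×0.0505)² = 0.0230
δQ/Q = √(0.0706) = 0.266
Q = 5.521e-11, so δQ = 0.266 × 5.521e-11 = 1.47e-11.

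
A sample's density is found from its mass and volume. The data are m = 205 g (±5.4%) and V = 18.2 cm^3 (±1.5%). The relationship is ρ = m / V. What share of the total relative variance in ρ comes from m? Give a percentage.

(δρ/ρ)² = (1·δm/m)² + (-1·δV/V)²
  m term: (1×0.0540)² = 0.00292
  V term: (-1×0.0150)² = 0.000225
Total = 0.00314. Share from m = 0.00292/0.00314 = 0.928.

92.8%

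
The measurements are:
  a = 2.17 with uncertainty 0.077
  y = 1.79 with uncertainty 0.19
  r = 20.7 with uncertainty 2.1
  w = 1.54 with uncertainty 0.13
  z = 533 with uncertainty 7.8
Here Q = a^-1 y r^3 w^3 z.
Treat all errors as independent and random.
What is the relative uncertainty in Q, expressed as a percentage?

Q is a product of powers, so relative uncertainties combine in quadrature:
  (-1·δa/a)² = (-1×0.0355)² = 0.00126;  (1·δy/y)² = (1×0.106)² = 0.0113;  (3·δr/r)² = (3×0.101)² = 0.0926;  (3·δw/w)² = (3×0.0844)² = 0.0641;  (1·δz/z)² = (1×0.0146)² = 0.000214
δQ/Q = √(0.170) = 0.412

41.2%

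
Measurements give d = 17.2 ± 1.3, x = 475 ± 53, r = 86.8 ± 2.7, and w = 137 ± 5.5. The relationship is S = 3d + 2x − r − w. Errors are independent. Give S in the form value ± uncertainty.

Each term contributes (cᵢ δxᵢ)² to (δS)²:
  (3·δd)² = 15.2;  (2·δx)² = 11200;  (δr)² = 7.29;  (δw)² = 30.2
δS = √(11300) = 106
S = 778.

778 ± 106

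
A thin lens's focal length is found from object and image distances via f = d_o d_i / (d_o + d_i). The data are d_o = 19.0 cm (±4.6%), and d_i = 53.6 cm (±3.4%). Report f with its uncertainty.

14.0 ± 0.492 cm

∂f/∂d_o = (d_i/(d_o+d_i))² = 0.545;  ∂f/∂d_i = (d_o/(d_o+d_i))² = 0.0685
δf = √((∂f/∂d_o · δd_o)² + (∂f/∂d_i · δd_i)²) = √(0.227 + 0.0156) = 0.492 cm
f = 14.0 cm.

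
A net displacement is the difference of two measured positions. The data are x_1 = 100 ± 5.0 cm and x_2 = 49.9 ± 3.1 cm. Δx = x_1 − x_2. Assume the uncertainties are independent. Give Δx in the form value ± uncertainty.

50.1 ± 5.88 cm

Δx is a linear combination, so absolute uncertainties add in quadrature:
  (δx_1)² = 25.0;  (δx_2)² = 9.61
δΔx = √(34.6) = 5.88 cm
Δx = 50.1 cm.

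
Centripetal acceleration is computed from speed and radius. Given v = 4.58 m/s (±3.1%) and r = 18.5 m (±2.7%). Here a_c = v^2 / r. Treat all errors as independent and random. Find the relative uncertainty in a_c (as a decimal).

Each factor contributes (exponent × relative error)² to (δa_c/a_c)²:
  (2·δv/v)² = (2×0.0310)² = 0.00384;  (-1·δr/r)² = (-1×0.0270)² = 0.000729
δa_c/a_c = √(0.00457) = 0.0676

0.0676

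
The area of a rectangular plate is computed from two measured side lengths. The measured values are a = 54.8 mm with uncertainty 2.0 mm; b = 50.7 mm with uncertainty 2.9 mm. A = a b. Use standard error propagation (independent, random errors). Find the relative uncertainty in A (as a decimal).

0.0679

Each factor contributes (exponent × relative error)² to (δA/A)²:
  (1·δa/a)² = (1×0.0365)² = 0.00133;  (1·δb/b)² = (1×0.0572)² = 0.00327
δA/A = √(0.00460) = 0.0679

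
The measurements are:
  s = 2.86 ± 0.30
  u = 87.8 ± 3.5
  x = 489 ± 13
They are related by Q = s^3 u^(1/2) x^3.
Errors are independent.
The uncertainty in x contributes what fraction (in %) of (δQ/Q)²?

(δQ/Q)² = (3·δs/s)² + (½·δu/u)² + (3·δx/x)²
  s term: (3×0.105)² = 0.0990
  u term: (0.5×0.0399)² = 0.000397
  x term: (3×0.0266)² = 0.00636
Total = 0.106. Share from x = 0.00636/0.106 = 0.0601.

6.01%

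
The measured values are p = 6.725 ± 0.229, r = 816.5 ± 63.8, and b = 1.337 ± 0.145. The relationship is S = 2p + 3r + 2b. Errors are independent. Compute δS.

191

For a sum/difference, combine absolute errors in quadrature:
  (2·δp)² = 0.210;  (3·δr)² = 36600;  (2·δb)² = 0.0841
δS = √(36600) = 191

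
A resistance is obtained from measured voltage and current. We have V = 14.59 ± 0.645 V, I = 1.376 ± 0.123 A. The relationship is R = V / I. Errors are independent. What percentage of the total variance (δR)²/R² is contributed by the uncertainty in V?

(δR/R)² = (1·δV/V)² + (-1·δI/I)²
  V term: (1×0.0442)² = 0.00195
  I term: (-1×0.0894)² = 0.00799
Total = 0.00994. Share from V = 0.00195/0.00994 = 0.197.

19.7%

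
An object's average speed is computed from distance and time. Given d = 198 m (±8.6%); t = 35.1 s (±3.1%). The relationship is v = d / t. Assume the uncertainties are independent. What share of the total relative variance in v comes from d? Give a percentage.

(δv/v)² = (1·δd/d)² + (-1·δt/t)²
  d term: (1×0.0860)² = 0.00740
  t term: (-1×0.0310)² = 0.000961
Total = 0.00836. Share from d = 0.00740/0.00836 = 0.885.

88.5%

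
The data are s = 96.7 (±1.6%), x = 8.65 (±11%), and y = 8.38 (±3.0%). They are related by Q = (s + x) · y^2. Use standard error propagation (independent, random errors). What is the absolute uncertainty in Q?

462

Let u = s + x = 105. δu = √(δs² + δx²) = √(2.39 + 0.905) = 1.82, so δu/u = 0.0172.
Q is then a monomial in u, y:
δQ/Q = √((δu/u)² + (2·δy/y)²) = √(0.000297 + 0.00360) = 0.0624
Q = 7400, so δQ = 0.0624 × 7400 = 462.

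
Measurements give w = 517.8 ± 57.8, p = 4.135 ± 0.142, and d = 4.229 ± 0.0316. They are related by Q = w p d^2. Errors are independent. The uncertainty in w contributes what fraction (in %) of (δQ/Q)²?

89.9%

(δQ/Q)² = (1·δw/w)² + (1·δp/p)² + (2·δd/d)²
  w term: (1×0.112)² = 0.0125
  p term: (1×0.0343)² = 0.00118
  d term: (2×0.00747)² = 0.000223
Total = 0.0139. Share from w = 0.0125/0.0139 = 0.899.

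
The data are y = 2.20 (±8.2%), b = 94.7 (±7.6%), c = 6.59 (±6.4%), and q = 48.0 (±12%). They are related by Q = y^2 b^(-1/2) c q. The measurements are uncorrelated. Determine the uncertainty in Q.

34.0

Since Q is a product/quotient, work with relative uncertainties:
  (2·δy/y)² = (2×0.0820)² = 0.0269;  (−½·δb/b)² = (-0.5×0.0760)² = 0.00144;  (1·δc/c)² = (1×0.0640)² = 0.00410;  (1·δq/q)² = (1×0.120)² = 0.0144
δQ/Q = √(0.0468) = 0.216
Q = 157, so δQ = 0.216 × 157 = 34.0.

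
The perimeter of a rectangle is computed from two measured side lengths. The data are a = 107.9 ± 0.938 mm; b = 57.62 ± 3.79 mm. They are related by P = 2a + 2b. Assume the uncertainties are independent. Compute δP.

7.81 mm

P is a linear combination, so absolute uncertainties add in quadrature:
  (2·δa)² = 3.52;  (2·δb)² = 57.5
δP = √(61.0) = 7.81 mm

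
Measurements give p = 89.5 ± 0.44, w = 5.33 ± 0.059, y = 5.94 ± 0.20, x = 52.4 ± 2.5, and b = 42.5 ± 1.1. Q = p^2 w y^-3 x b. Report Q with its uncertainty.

(4.54 ± 0.525) × 10^5

Q is a product of powers, so relative uncertainties combine in quadrature:
  (2·δp/p)² = (2×0.00492)² = 9.67e-05;  (1·δw/w)² = (1×0.0111)² = 0.000123;  (-3·δy/y)² = (-3×0.0337)² = 0.0102;  (1·δx/x)² = (1×0.0477)² = 0.00228;  (1·δb/b)² = (1×0.0259)² = 0.000670
δQ/Q = √(0.0134) = 0.116
Q = 4.54e+05, so δQ = 0.116 × 4.54e+05 = 52500.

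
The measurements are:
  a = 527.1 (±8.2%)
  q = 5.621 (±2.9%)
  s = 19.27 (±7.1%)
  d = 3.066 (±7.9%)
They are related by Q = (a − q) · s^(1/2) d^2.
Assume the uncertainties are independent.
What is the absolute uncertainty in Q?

Let u = a − q = 521.5. δu = √(δa² + δq²) = √(1870 + 0.0266) = 43.2, so δu/u = 0.0829.
Q is then a monomial in u, s, d:
δQ/Q = √((δu/u)² + (½·δs/s)² + (2·δd/d)²) = √(0.00687 + 0.00126 + 0.0250) = 0.182
Q = 21520, so δQ = 0.182 × 21520 = 3910.

3910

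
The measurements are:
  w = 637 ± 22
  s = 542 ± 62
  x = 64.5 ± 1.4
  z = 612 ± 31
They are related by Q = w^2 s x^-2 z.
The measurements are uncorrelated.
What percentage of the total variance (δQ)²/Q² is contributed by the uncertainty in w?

21.4%

(δQ/Q)² = (2·δw/w)² + (1·δs/s)² + (-2·δx/x)² + (1·δz/z)²
  w term: (2×0.0345)² = 0.00477
  s term: (1×0.114)² = 0.0131
  x term: (-2×0.0217)² = 0.00188
  z term: (1×0.0507)² = 0.00257
Total = 0.0223. Share from w = 0.00477/0.0223 = 0.214.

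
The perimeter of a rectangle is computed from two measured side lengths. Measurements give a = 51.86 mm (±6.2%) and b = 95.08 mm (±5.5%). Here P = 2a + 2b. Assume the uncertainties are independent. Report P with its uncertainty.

Sums and differences: (δP)² = Σ (cᵢ δxᵢ)².
  (2·δa)² = 41.4;  (2·δb)² = 109
δP = √(151) = 12.3 mm
P = 293.9 mm.

293.9 ± 12.3 mm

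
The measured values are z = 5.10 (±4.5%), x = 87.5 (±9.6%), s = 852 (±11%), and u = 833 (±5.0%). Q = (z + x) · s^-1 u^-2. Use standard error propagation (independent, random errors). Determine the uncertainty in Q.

Let w = z + x = 92.6. δw = √(δz² + δx²) = √(0.0527 + 70.6) = 8.40, so δw/w = 0.0907.
Q is then a monomial in w, s, u:
δQ/Q = √((δw/w)² + (-1·δs/s)² + (-2·δu/u)²) = √(0.00823 + 0.0121 + 0.0100) = 0.174
Q = 1.57e-07, so δQ = 0.174 × 1.57e-07 = 2.73e-08.

2.73e-08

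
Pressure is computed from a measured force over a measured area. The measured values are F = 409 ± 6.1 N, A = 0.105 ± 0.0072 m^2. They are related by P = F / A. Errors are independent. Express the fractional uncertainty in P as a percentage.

Since P is a product/quotient, work with relative uncertainties:
  (1·δF/F)² = (1×0.0149)² = 0.000222;  (-1·δA/A)² = (-1×0.0686)² = 0.00470
δP/P = √(0.00492) = 0.0702

7.02%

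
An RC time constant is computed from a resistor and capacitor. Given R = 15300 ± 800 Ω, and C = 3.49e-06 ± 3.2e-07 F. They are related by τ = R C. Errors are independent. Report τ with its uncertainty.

Since τ is a product/quotient, work with relative uncertainties:
  (1·δR/R)² = (1×0.0523)² = 0.00273;  (1·δC/C)² = (1×0.0917)² = 0.00841
δτ/τ = √(0.0111) = 0.106
τ = 0.0534 s, so δτ = 0.106 × 0.0534 = 0.00564 s.

0.0534 ± 0.00564 s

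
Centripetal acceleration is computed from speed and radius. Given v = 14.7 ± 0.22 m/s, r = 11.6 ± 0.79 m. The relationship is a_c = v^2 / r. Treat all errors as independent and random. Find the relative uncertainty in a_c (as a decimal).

0.0744

a_c is a product of powers, so relative uncertainties combine in quadrature:
  (2·δv/v)² = (2×0.0150)² = 0.000896;  (-1·δr/r)² = (-1×0.0681)² = 0.00464
δa_c/a_c = √(0.00553) = 0.0744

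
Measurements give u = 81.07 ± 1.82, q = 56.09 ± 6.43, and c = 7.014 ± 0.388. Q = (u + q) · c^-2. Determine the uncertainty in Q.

0.337

Let w = u + q = 137.2. δw = √(δu² + δq²) = √(3.31 + 41.3) = 6.68, so δw/w = 0.0487.
Q is then a monomial in w, c:
δQ/Q = √((δw/w)² + (-2·δc/c)²) = √(0.00237 + 0.0122) = 0.121
Q = 2.788, so δQ = 0.121 × 2.788 = 0.337.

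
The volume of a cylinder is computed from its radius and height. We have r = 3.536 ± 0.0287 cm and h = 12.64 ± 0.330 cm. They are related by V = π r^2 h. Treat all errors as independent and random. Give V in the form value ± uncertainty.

Since V is a product/quotient, work with relative uncertainties:
  (2·δr/r)² = (2×0.00812)² = 0.000264;  (1·δh/h)² = (1×0.0261)² = 0.000682
δV/V = √(0.000945) = 0.0307
V = 496.5 cm^3, so δV = 0.0307 × 496.5 = 15.3 cm^3.

496.5 ± 15.3 cm^3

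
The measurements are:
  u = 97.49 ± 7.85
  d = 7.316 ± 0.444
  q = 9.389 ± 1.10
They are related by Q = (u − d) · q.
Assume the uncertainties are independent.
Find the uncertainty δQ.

124

Let w = u − d = 90.17. δw = √(δu² + δd²) = √(61.6 + 0.197) = 7.86, so δw/w = 0.0872.
Q is then a monomial in w, q:
δQ/Q = √((δw/w)² + (1·δq/q)²) = √(0.00760 + 0.0137) = 0.146
Q = 846.6, so δQ = 0.146 × 846.6 = 124.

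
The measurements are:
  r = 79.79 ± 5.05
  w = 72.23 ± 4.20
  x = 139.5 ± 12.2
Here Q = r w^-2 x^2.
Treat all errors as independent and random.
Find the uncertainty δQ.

65.3

Since Q is a product/quotient, work with relative uncertainties:
  (1·δr/r)² = (1×0.0633)² = 0.00401;  (-2·δw/w)² = (-2×0.0581)² = 0.0135;  (2·δx/x)² = (2×0.0875)² = 0.0306
δQ/Q = √(0.0481) = 0.219
Q = 297.6, so δQ = 0.219 × 297.6 = 65.3.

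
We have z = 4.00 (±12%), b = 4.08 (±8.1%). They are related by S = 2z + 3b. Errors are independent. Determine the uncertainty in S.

1.38

Sums and differences: (δS)² = Σ (cᵢ δxᵢ)².
  (2·δz)² = 0.922;  (3·δb)² = 0.983
δS = √(1.90) = 1.38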